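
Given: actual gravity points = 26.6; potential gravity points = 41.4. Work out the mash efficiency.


efficiency = actual / potential × 100
efficiency = 26.6 / 41.4 × 100

64.2512 %


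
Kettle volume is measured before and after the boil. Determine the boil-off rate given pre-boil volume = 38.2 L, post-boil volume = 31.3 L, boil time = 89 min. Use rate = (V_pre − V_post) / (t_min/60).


rate = (38.2 − 31.3) / (89/60)

4.6517 L/hr


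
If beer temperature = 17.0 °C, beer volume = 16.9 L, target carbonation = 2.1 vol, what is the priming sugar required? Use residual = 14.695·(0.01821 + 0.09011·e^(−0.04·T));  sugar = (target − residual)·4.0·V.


residual = 14.695·(0.01821 + 0.09011·e^(−0.04·17.0)) = 0.9384
sugar = (2.1 − 0.9384)·4.0·16.9

78.5214 g


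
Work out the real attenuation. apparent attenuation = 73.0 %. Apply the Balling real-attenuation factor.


RA = AA · 0.8192
RA = 73.0 · 0.8192

59.8016 %


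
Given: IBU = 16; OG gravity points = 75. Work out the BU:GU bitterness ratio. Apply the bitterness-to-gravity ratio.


BU:GU = IBU / OG_points
BU:GU = 16 / 75

0.2133


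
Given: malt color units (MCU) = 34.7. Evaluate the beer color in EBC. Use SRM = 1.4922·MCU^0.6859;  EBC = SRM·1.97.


SRM = 1.4922·34.7^0.6859 = 16.9957
EBC = 16.9957·1.97

33.4815 EBC


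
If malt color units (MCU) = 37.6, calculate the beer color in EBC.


SRM = 1.4922·MCU^0.6859;  EBC = SRM·1.97
SRM = 1.4922·37.6^0.6859 = 17.9576
EBC = 17.9576·1.97

35.3765 EBC


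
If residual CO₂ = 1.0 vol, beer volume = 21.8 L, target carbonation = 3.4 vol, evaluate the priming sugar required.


sugar = (target − residual)·4.0·V
sugar = (3.4 − 1.0)·4.0·21.8

209.2800 g


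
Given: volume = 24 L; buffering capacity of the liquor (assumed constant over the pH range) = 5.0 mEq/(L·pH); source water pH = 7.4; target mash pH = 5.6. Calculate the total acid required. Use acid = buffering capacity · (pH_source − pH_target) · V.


acid = 5.0 · (7.4 − 5.6) · 24

216.0000 mEq


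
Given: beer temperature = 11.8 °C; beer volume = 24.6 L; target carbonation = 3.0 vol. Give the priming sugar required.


residual = 14.695·(0.01821 + 0.09011·e^(−0.04·T));  sugar = (target − residual)·4.0·V
residual = 14.695·(0.01821 + 0.09011·e^(−0.04·11.8)) = 1.0935
sugar = (3.0 − 1.0935)·4.0·24.6

187.5947 g


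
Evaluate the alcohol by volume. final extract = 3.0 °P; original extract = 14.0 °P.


SG = 259/(259 − P);  ABV = (OG − FG)·131.25
OG = 259/(259 − 14.0) = 1.0571
FG = 259/(259 − 3.0) = 1.0117
ABV = (1.0571 − 1.0117)·131.25

5.9619 % ABV


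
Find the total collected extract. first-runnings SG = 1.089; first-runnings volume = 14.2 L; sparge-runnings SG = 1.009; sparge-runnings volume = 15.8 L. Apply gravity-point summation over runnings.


total = Σ (SG_i − 1)·1000·V_i
first = (1.089 − 1)·1000·14.2 = 1263.8000
sparge = (1.009 − 1)·1000·15.8 = 142.2000
total = 1263.8000 + 142.2000

1406.0000 gravity·L


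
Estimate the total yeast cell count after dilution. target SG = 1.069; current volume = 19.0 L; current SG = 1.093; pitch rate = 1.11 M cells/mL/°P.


V_w = V·((SG_c−1)/(SG_t−1)−1);  °P = 259 − 259/SG_t;  cells = rate·(V+V_w)·°P
V_w = 19.0·((1.093−1)/(1.069−1)−1) = 6.6087
V_final = 19.0 + 6.6087 = 25.6087
°P = 259 − 259/1.069 = 16.7175
cells = 1.11·25.6087·16.7175

475.2056 billion cells


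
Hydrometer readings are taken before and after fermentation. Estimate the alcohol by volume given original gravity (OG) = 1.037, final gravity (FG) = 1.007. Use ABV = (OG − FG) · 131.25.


ABV = (1.037 − 1.007) · 131.25

3.9375 % ABV


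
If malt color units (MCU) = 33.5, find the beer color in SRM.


SRM = 1.4922 · MCU^0.6859
SRM = 1.4922 · 33.5^0.6859

16.5903 SRM


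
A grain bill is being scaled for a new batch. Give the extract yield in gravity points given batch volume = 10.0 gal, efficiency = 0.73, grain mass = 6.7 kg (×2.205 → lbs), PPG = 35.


points = lbs × PPG × eff / vol
lbs = 6.7 × 2.205 = 14.7735
points = 14.7735 × 35 × 0.73 / 10.0

37.7463 points


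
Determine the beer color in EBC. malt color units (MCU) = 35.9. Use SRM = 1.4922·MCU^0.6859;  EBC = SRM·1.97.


SRM = 1.4922·35.9^0.6859 = 17.3967
EBC = 17.3967·1.97

34.2715 EBC


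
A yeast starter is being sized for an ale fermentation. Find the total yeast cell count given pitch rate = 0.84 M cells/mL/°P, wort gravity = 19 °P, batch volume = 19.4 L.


cells (billions) = rate · V_L · °P
cells = 0.84 · 19.4 · 19

309.6240 billion cells


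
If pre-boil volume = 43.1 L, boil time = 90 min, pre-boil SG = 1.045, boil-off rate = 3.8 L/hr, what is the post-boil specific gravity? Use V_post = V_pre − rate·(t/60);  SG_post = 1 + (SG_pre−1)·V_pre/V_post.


V_post = 43.1 − 3.8·(90/60) = 37.4000
SG_post = 1 + (1.045 − 1)·43.1/37.4000

1.0519


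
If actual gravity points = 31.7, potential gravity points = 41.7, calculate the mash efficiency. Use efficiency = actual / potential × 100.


efficiency = 31.7 / 41.7 × 100

76.0192 %


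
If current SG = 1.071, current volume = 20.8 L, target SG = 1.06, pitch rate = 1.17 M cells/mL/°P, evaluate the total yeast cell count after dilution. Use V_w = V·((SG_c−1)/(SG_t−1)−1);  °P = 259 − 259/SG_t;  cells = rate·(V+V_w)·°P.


V_w = 20.8·((1.071−1)/(1.06−1)−1) = 3.8133
V_final = 20.8 + 3.8133 = 24.6133
°P = 259 − 259/1.06 = 14.6604
cells = 1.17·24.6133·14.6604

422.1837 billion cells


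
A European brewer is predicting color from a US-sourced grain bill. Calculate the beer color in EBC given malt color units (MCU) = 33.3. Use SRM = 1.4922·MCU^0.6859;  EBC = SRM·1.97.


SRM = 1.4922·33.3^0.6859 = 16.5223
EBC = 16.5223·1.97

32.5490 EBC


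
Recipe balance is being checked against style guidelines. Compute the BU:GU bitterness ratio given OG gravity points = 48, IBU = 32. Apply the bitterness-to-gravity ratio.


BU:GU = IBU / OG_points
BU:GU = 32 / 48

0.6667


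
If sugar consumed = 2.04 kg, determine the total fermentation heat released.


Q = m_sugar · 590 kJ/kg
Q = 2.04 · 590

1203.6000 kJ


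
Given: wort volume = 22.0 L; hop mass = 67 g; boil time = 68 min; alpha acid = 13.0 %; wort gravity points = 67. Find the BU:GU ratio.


U = 1.65·0.000125^(GP/1000)·(1−e^(−0.04t))/4.15;  IBU = (α/100)·m·U·1000/V;  BU:GU = IBU/GP
U = 1.65·0.000125^(67/1000)·(1−e^(−0.04·68))/4.15 = 0.2034
IBU = (13.0/100)·67·0.2034·1000/22.0 = 80.5248
BU:GU = 80.5248/67

1.2019


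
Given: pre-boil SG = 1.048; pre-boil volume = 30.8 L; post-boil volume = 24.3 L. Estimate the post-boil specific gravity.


SG_post = 1 + (SG_pre − 1)·V_pre/V_post
pts_pre = (1.048 − 1)·1000 = 48.0000
pts_post = 48.0000·30.8/24.3 = 60.8395
SG_post = 1 + 60.8395/1000

1.0608


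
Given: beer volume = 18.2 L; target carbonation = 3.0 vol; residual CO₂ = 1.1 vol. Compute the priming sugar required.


sugar = (target − residual)·4.0·V
sugar = (3.0 − 1.1)·4.0·18.2

138.3200 g


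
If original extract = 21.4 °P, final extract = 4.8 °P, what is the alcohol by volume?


SG = 259/(259 − P);  ABV = (OG − FG)·131.25
OG = 259/(259 − 21.4) = 1.0901
FG = 259/(259 − 4.8) = 1.0189
ABV = (1.0901 − 1.0189)·131.25

9.3430 % ABV


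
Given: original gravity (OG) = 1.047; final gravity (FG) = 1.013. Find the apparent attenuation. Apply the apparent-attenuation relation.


AA = (OG − FG)/(OG − 1) · 100
AA = (1.047 − 1.013)/(1.047 − 1) · 100

72.3404 %


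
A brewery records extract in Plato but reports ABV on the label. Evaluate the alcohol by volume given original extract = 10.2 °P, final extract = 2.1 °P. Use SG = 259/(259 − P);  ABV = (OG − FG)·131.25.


OG = 259/(259 − 10.2) = 1.0410
FG = 259/(259 − 2.1) = 1.0082
ABV = (1.0410 − 1.0082)·131.25

4.3079 % ABV


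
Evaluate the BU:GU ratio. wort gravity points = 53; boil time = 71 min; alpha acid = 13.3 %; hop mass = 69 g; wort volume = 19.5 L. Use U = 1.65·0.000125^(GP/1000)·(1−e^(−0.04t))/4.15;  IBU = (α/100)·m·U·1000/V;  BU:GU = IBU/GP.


U = 1.65·0.000125^(53/1000)·(1−e^(−0.04·71))/4.15 = 0.2325
IBU = (13.3/100)·69·0.2325·1000/19.5 = 109.4190
BU:GU = 109.4190/53

2.0645


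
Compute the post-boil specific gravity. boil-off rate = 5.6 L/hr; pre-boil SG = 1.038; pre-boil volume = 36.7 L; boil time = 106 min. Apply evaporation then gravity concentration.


V_post = V_pre − rate·(t/60);  SG_post = 1 + (SG_pre−1)·V_pre/V_post
V_post = 36.7 − 5.6·(106/60) = 26.8067
SG_post = 1 + (1.038 − 1)·36.7/26.8067

1.0520


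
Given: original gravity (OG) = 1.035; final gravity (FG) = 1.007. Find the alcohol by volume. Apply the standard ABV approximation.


ABV = (OG − FG) · 131.25
ABV = (1.035 − 1.007) · 131.25

3.6750 % ABV


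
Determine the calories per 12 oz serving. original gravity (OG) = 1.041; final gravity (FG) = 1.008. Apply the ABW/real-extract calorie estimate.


ABW = (OG−FG)·131.25·0.79/FG;  °P = 259 − 259/SG (for OG→OE and FG→AE);  RE = 0.1808·OE + 0.8192·AE;  Cal = (6.9·ABW + 4·(RE−0.1))·FG·3.55
ABW = (1.041 − 1.008)·131.25·0.79/1.008 = 3.3945
OE = 259 − 259/1.041 = 10.2008 °P
AE = 259 − 259/1.008 = 2.0556 °P
RE = 0.1808·10.2008 + 0.8192·2.0556 = 3.5282 °P
Cal = (6.9·3.3945 + 4·(3.5282−0.1))·1.008·3.55

132.8843 kcal


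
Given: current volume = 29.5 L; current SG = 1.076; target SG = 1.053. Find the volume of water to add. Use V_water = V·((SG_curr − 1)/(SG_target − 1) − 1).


V_water = 29.5·((1.076 − 1)/(1.053 − 1) − 1)

12.8019 L


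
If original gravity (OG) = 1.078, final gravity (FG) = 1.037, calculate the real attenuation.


AA = (OG−FG)/(OG−1)·100;  RA = AA·0.8192
AA = (1.078 − 1.037)/(1.078 − 1)·100 = 52.5641
RA = 52.5641·0.8192

43.0605 %


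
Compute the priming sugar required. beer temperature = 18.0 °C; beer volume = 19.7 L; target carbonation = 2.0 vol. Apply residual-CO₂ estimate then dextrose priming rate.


residual = 14.695·(0.01821 + 0.09011·e^(−0.04·T));  sugar = (target − residual)·4.0·V
residual = 14.695·(0.01821 + 0.09011·e^(−0.04·18.0)) = 0.9121
sugar = (2.0 − 0.9121)·4.0·19.7

85.7236 g


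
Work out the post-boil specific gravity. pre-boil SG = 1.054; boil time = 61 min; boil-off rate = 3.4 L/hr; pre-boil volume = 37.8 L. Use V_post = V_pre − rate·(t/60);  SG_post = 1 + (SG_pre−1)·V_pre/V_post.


V_post = 37.8 − 3.4·(61/60) = 34.3433
SG_post = 1 + (1.054 − 1)·37.8/34.3433

1.0594


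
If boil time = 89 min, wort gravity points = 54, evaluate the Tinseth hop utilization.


U = 1.65·0.000125^(GP/1000) · (1 − e^(−0.04·t))/4.15
bigness = 1.65·0.000125^(54/1000) = 1.0156
boil_factor = (1 − e^(−0.04·89))/4.15 = 0.2341
U = 1.0156 · 0.2341

0.2378


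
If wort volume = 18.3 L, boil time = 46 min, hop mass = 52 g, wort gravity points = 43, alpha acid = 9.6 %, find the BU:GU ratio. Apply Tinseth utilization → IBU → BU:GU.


U = 1.65·0.000125^(GP/1000)·(1−e^(−0.04t))/4.15;  IBU = (α/100)·m·U·1000/V;  BU:GU = IBU/GP
U = 1.65·0.000125^(43/1000)·(1−e^(−0.04·46))/4.15 = 0.2272
IBU = (9.6/100)·52·0.2272·1000/18.3 = 61.9893
BU:GU = 61.9893/43

1.4416


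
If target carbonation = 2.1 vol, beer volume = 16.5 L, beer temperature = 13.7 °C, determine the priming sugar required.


residual = 14.695·(0.01821 + 0.09011·e^(−0.04·T));  sugar = (target − residual)·4.0·V
residual = 14.695·(0.01821 + 0.09011·e^(−0.04·13.7)) = 1.0331
sugar = (2.1 − 1.0331)·4.0·16.5

70.4152 g


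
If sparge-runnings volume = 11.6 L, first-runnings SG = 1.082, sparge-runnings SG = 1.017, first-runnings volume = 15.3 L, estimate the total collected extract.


total = Σ (SG_i − 1)·1000·V_i
first = (1.082 − 1)·1000·15.3 = 1254.6000
sparge = (1.017 − 1)·1000·11.6 = 197.2000
total = 1254.6000 + 197.2000

1451.8000 gravity·L


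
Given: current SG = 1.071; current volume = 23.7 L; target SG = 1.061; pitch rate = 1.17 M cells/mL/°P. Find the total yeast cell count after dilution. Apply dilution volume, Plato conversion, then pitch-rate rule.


V_w = V·((SG_c−1)/(SG_t−1)−1);  °P = 259 − 259/SG_t;  cells = rate·(V+V_w)·°P
V_w = 23.7·((1.071−1)/(1.061−1)−1) = 3.8852
V_final = 23.7 + 3.8852 = 27.5852
°P = 259 − 259/1.061 = 14.8907
cells = 1.17·27.5852·14.8907

480.5924 billion cells


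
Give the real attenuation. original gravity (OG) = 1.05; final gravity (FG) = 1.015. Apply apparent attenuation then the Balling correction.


AA = (OG−FG)/(OG−1)·100;  RA = AA·0.8192
AA = (1.05 − 1.015)/(1.05 − 1)·100 = 70.0000
RA = 70.0000·0.8192

57.3440 %


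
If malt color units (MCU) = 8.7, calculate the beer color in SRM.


SRM = 1.4922 · MCU^0.6859
SRM = 1.4922 · 8.7^0.6859

6.5803 SRM


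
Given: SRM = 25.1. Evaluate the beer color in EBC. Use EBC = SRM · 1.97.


EBC = 25.1 · 1.97

49.4470 EBC


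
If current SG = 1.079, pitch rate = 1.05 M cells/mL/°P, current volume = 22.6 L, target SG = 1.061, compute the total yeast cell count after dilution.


V_w = V·((SG_c−1)/(SG_t−1)−1);  °P = 259 − 259/SG_t;  cells = rate·(V+V_w)·°P
V_w = 22.6·((1.079−1)/(1.061−1)−1) = 6.6689
V_final = 22.6 + 6.6689 = 29.2689
°P = 259 − 259/1.061 = 14.8907
cells = 1.05·29.2689·14.8907

457.6244 billion cells


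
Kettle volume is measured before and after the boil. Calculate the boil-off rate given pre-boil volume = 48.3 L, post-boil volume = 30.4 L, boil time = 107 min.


rate = (V_pre − V_post) / (t_min/60)
rate = (48.3 − 30.4) / (107/60)

10.0374 L/hr


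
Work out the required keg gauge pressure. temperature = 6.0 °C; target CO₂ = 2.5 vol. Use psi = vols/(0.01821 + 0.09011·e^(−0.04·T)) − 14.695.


psi = 2.5/(0.01821 + 0.09011·e^(−0.04·6.0)) − 14.695

13.3656 psi


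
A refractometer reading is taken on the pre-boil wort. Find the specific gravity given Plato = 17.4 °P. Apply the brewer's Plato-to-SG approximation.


SG = 259/(259 − P)
SG = 259/(259 − 17.4)

1.0720


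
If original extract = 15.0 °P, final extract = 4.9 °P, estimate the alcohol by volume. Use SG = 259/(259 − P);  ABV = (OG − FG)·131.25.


OG = 259/(259 − 15.0) = 1.0615
FG = 259/(259 − 4.9) = 1.0193
ABV = (1.0615 − 1.0193)·131.25

5.5377 % ABV


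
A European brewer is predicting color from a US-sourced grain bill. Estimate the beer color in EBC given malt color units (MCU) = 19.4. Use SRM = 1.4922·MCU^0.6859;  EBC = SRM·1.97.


SRM = 1.4922·19.4^0.6859 = 11.4059
EBC = 11.4059·1.97

22.4697 EBC


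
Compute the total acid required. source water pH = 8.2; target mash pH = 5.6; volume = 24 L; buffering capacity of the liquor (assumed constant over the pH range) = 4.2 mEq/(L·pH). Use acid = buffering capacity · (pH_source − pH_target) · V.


acid = 4.2 · (8.2 − 5.6) · 24

262.0800 mEq


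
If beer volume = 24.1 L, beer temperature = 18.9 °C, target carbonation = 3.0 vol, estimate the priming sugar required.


residual = 14.695·(0.01821 + 0.09011·e^(−0.04·T));  sugar = (target − residual)·4.0·V
residual = 14.695·(0.01821 + 0.09011·e^(−0.04·18.9)) = 0.8893
sugar = (3.0 − 0.8893)·4.0·24.1

203.4670 g


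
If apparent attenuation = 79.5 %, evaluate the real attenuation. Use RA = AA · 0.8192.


RA = 79.5 · 0.8192

65.1264 %


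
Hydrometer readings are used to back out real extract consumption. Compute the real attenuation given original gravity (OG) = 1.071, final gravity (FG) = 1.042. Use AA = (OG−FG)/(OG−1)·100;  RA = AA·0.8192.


AA = (1.071 − 1.042)/(1.071 − 1)·100 = 40.8451
RA = 40.8451·0.8192

33.4603 %


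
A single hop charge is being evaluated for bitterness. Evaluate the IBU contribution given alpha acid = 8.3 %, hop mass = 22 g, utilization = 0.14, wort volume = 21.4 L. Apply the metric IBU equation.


IBU = (α/100)·mass·U·1000 / V
IBU = (8.3/100)·22·0.14·1000 / 21.4

11.9458 IBU


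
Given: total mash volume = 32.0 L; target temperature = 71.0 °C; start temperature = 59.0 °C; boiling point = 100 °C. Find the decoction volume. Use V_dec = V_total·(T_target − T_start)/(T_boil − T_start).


V_dec = 32.0·(71.0 − 59.0)/(100 − 59.0)

9.3659 L


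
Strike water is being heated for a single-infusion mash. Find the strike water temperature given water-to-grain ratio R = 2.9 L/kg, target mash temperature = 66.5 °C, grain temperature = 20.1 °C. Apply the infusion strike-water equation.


T_strike = (0.41/R)·(T_mash − T_grain) + T_mash
T_strike = (0.41/2.9)·(66.5 − 20.1) + 66.5

73.0600 °C


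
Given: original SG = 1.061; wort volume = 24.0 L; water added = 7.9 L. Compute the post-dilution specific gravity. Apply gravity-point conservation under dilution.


SG_new = 1 + (SG_old − 1)·V_old/(V_old + V_water)
pts = (1.061 − 1)·1000·24.0/(24.0 + 7.9) = 45.8934
SG_new = 1 + 45.8934/1000

1.0459


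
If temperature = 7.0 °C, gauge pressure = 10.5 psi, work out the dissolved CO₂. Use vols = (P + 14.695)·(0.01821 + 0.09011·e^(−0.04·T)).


vols = (10.5 + 14.695)·(0.01821 + 0.09011·e^(−0.04·7.0))

2.1747 volumes


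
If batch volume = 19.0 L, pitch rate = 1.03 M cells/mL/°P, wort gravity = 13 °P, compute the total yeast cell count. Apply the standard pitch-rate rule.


cells (billions) = rate · V_L · °P
cells = 1.03 · 19.0 · 13

254.4100 billion cells


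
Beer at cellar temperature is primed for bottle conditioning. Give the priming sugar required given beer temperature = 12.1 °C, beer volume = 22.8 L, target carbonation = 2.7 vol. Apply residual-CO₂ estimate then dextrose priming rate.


residual = 14.695·(0.01821 + 0.09011·e^(−0.04·T));  sugar = (target − residual)·4.0·V
residual = 14.695·(0.01821 + 0.09011·e^(−0.04·12.1)) = 1.0837
sugar = (2.7 − 1.0837)·4.0·22.8

147.4068 g


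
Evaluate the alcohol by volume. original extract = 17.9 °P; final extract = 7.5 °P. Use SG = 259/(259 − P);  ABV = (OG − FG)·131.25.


OG = 259/(259 − 17.9) = 1.0742
FG = 259/(259 − 7.5) = 1.0298
ABV = (1.0742 − 1.0298)·131.25

5.8304 % ABV


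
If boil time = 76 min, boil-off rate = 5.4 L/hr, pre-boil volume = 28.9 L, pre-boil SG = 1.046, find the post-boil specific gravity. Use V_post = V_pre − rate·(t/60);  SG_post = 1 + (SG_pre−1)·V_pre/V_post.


V_post = 28.9 − 5.4·(76/60) = 22.0600
SG_post = 1 + (1.046 − 1)·28.9/22.0600

1.0603


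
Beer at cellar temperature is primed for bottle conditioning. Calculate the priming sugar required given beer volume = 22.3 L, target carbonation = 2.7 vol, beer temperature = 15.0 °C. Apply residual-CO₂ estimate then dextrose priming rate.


residual = 14.695·(0.01821 + 0.09011·e^(−0.04·T));  sugar = (target − residual)·4.0·V
residual = 14.695·(0.01821 + 0.09011·e^(−0.04·15.0)) = 0.9943
sugar = (2.7 − 0.9943)·4.0·22.3

152.1472 g


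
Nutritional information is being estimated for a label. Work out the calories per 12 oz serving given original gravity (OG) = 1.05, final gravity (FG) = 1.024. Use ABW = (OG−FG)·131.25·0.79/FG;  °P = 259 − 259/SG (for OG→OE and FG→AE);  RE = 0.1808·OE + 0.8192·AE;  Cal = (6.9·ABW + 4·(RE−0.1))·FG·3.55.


ABW = (1.05 − 1.024)·131.25·0.79/1.024 = 2.6327
OE = 259 − 259/1.05 = 12.3333 °P
AE = 259 − 259/1.024 = 6.0703 °P
RE = 0.1808·12.3333 + 0.8192·6.0703 = 7.2027 °P
Cal = (6.9·2.6327 + 4·(7.2027−0.1))·1.024·3.55

169.3139 kcal


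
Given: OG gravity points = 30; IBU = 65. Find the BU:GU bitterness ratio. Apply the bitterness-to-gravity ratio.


BU:GU = IBU / OG_points
BU:GU = 65 / 30

2.1667


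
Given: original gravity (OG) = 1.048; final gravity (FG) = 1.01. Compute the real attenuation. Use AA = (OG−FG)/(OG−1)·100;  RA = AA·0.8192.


AA = (1.048 − 1.01)/(1.048 − 1)·100 = 79.1667
RA = 79.1667·0.8192

64.8533 %


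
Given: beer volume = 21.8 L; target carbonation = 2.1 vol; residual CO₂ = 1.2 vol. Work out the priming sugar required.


sugar = (target − residual)·4.0·V
sugar = (2.1 − 1.2)·4.0·21.8

78.4800 g


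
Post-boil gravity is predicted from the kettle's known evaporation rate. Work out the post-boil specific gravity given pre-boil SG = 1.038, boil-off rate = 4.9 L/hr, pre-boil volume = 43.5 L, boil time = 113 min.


V_post = V_pre − rate·(t/60);  SG_post = 1 + (SG_pre−1)·V_pre/V_post
V_post = 43.5 − 4.9·(113/60) = 34.2717
SG_post = 1 + (1.038 − 1)·43.5/34.2717

1.0482


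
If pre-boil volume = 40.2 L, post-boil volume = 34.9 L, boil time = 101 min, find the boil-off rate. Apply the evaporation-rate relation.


rate = (V_pre − V_post) / (t_min/60)
rate = (40.2 − 34.9) / (101/60)

3.1485 L/hr


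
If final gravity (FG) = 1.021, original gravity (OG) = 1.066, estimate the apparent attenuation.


AA = (OG − FG)/(OG − 1) · 100
AA = (1.066 − 1.021)/(1.066 − 1) · 100

68.1818 %


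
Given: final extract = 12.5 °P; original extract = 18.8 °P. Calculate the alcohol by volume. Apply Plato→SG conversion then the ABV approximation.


SG = 259/(259 − P);  ABV = (OG − FG)·131.25
OG = 259/(259 − 18.8) = 1.0783
FG = 259/(259 − 12.5) = 1.0507
ABV = (1.0783 − 1.0507)·131.25

3.6170 % ABV


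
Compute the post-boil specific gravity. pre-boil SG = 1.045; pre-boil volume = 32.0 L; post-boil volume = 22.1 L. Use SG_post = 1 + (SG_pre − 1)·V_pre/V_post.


pts_pre = (1.045 − 1)·1000 = 45.0000
pts_post = 45.0000·32.0/22.1 = 65.1584
SG_post = 1 + 65.1584/1000

1.0652


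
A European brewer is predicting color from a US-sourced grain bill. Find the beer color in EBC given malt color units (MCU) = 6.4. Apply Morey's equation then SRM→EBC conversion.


SRM = 1.4922·MCU^0.6859;  EBC = SRM·1.97
SRM = 1.4922·6.4^0.6859 = 5.3307
EBC = 5.3307·1.97

10.5015 EBC


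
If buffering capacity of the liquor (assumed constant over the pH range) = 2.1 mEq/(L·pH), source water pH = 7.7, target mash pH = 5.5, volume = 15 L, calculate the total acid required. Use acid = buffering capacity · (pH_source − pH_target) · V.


acid = 2.1 · (7.7 − 5.5) · 15

69.3000 mEq


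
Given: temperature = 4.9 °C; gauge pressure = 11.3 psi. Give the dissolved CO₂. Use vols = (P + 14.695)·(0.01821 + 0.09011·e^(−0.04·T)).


vols = (11.3 + 14.695)·(0.01821 + 0.09011·e^(−0.04·4.9))

2.3989 volumes


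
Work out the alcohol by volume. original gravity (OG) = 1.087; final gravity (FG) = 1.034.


ABV = (OG − FG) · 131.25
ABV = (1.087 − 1.034) · 131.25

6.9562 % ABV


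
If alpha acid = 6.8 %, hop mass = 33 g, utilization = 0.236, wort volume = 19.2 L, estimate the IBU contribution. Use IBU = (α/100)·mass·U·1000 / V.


IBU = (6.8/100)·33·0.236·1000 / 19.2

27.5825 IBU


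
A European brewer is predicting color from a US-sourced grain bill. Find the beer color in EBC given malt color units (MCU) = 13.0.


SRM = 1.4922·MCU^0.6859;  EBC = SRM·1.97
SRM = 1.4922·13.0^0.6859 = 8.6672
EBC = 8.6672·1.97

17.0745 EBC


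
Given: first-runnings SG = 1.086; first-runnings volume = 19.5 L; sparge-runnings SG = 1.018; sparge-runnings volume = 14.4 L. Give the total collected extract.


total = Σ (SG_i − 1)·1000·V_i
first = (1.086 − 1)·1000·19.5 = 1677.0000
sparge = (1.018 − 1)·1000·14.4 = 259.2000
total = 1677.0000 + 259.2000

1936.2000 gravity·L


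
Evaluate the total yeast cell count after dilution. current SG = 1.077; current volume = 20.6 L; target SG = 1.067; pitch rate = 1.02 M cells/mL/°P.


V_w = V·((SG_c−1)/(SG_t−1)−1);  °P = 259 − 259/SG_t;  cells = rate·(V+V_w)·°P
V_w = 20.6·((1.077−1)/(1.067−1)−1) = 3.0746
V_final = 20.6 + 3.0746 = 23.6746
°P = 259 − 259/1.067 = 16.2634
cells = 1.02·23.6746·16.2634

392.7294 billion cells


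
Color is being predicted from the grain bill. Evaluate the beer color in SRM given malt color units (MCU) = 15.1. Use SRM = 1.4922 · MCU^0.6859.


SRM = 1.4922 · 15.1^0.6859

9.6048 SRM


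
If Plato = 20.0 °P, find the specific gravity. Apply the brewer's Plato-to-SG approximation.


SG = 259/(259 − P)
SG = 259/(259 − 20.0)

1.0837


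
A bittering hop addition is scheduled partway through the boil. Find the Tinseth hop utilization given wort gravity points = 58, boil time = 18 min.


U = 1.65·0.000125^(GP/1000) · (1 − e^(−0.04·t))/4.15
bigness = 1.65·0.000125^(58/1000) = 0.9797
boil_factor = (1 − e^(−0.04·18))/4.15 = 0.1237
U = 0.9797 · 0.1237

0.1212


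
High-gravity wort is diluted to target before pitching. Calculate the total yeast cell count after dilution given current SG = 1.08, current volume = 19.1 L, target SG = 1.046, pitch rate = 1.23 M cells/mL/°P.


V_w = V·((SG_c−1)/(SG_t−1)−1);  °P = 259 − 259/SG_t;  cells = rate·(V+V_w)·°P
V_w = 19.1·((1.08−1)/(1.046−1)−1) = 14.1174
V_final = 19.1 + 14.1174 = 33.2174
°P = 259 − 259/1.046 = 11.3901
cells = 1.23·33.2174·11.3901

465.3680 billion cells


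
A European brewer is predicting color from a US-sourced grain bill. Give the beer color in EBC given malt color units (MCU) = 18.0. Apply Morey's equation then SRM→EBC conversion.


SRM = 1.4922·MCU^0.6859;  EBC = SRM·1.97
SRM = 1.4922·18.0^0.6859 = 10.8347
EBC = 10.8347·1.97

21.3444 EBC


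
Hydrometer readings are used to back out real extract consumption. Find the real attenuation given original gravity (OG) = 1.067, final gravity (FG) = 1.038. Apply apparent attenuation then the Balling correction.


AA = (OG−FG)/(OG−1)·100;  RA = AA·0.8192
AA = (1.067 − 1.038)/(1.067 − 1)·100 = 43.2836
RA = 43.2836·0.8192

35.4579 %


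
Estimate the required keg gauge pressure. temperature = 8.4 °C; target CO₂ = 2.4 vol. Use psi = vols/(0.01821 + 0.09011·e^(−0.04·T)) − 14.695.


psi = 2.4/(0.01821 + 0.09011·e^(−0.04·8.4)) − 14.695

14.3590 psi


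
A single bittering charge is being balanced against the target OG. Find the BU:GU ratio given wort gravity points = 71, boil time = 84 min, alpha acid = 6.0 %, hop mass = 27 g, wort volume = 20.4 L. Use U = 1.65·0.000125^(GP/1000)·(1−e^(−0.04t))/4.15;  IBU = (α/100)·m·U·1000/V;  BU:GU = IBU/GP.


U = 1.65·0.000125^(71/1000)·(1−e^(−0.04·84))/4.15 = 0.2028
IBU = (6.0/100)·27·0.2028·1000/20.4 = 16.1008
BU:GU = 16.1008/71

0.2268


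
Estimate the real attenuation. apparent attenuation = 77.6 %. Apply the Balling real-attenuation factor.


RA = AA · 0.8192
RA = 77.6 · 0.8192

63.5699 %


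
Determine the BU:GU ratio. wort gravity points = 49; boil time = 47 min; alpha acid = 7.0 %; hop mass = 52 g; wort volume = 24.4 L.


U = 1.65·0.000125^(GP/1000)·(1−e^(−0.04t))/4.15;  IBU = (α/100)·m·U·1000/V;  BU:GU = IBU/GP
U = 1.65·0.000125^(49/1000)·(1−e^(−0.04·47))/4.15 = 0.2169
IBU = (7.0/100)·52·0.2169·1000/24.4 = 32.3586
BU:GU = 32.3586/49

0.6604


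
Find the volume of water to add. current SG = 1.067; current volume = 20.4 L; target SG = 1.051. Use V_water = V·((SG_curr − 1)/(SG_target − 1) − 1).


V_water = 20.4·((1.067 − 1)/(1.051 − 1) − 1)

6.4000 L


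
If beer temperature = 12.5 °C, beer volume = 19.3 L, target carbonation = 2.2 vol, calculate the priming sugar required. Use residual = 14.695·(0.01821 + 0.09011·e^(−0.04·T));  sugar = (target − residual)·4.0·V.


residual = 14.695·(0.01821 + 0.09011·e^(−0.04·12.5)) = 1.0707
sugar = (2.2 − 1.0707)·4.0·19.3

87.1786 g


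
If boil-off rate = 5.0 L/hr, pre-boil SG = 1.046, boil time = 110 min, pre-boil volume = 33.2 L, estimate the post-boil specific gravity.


V_post = V_pre − rate·(t/60);  SG_post = 1 + (SG_pre−1)·V_pre/V_post
V_post = 33.2 − 5.0·(110/60) = 24.0333
SG_post = 1 + (1.046 − 1)·33.2/24.0333

1.0635


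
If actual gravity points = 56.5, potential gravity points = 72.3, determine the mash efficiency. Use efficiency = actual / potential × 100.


efficiency = 56.5 / 72.3 × 100

78.1466 %


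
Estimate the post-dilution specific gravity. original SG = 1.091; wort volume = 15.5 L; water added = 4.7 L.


SG_new = 1 + (SG_old − 1)·V_old/(V_old + V_water)
pts = (1.091 − 1)·1000·15.5/(15.5 + 4.7) = 69.8267
SG_new = 1 + 69.8267/1000

1.0698


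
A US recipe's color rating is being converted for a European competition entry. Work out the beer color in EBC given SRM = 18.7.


EBC = SRM · 1.97
EBC = 18.7 · 1.97

36.8390 EBC


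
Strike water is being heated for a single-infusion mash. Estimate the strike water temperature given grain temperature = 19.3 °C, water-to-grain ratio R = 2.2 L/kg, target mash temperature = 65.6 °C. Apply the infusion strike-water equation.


T_strike = (0.41/R)·(T_mash − T_grain) + T_mash
T_strike = (0.41/2.2)·(65.6 − 19.3) + 65.6

74.2286 °C


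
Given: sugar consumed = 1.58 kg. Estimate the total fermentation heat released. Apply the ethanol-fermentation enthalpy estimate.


Q = m_sugar · 590 kJ/kg
Q = 1.58 · 590

932.2000 kJ


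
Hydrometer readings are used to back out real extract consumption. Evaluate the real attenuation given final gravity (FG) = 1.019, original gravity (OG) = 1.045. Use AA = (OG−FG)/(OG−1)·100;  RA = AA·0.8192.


AA = (1.045 − 1.019)/(1.045 − 1)·100 = 57.7778
RA = 57.7778·0.8192

47.3316 %


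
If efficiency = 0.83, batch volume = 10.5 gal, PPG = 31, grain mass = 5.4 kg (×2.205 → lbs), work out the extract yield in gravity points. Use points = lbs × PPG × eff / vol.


lbs = 5.4 × 2.205 = 11.9070
points = 11.9070 × 31 × 0.83 / 10.5

29.1778 points


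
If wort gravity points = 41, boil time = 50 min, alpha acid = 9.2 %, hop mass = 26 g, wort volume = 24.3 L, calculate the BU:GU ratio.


U = 1.65·0.000125^(GP/1000)·(1−e^(−0.04t))/4.15;  IBU = (α/100)·m·U·1000/V;  BU:GU = IBU/GP
U = 1.65·0.000125^(41/1000)·(1−e^(−0.04·50))/4.15 = 0.2378
IBU = (9.2/100)·26·0.2378·1000/24.3 = 23.4106
BU:GU = 23.4106/41

0.5710


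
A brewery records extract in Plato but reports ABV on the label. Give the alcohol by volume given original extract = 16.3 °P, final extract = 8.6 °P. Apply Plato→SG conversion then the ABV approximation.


SG = 259/(259 − P);  ABV = (OG − FG)·131.25
OG = 259/(259 − 16.3) = 1.0672
FG = 259/(259 − 8.6) = 1.0343
ABV = (1.0672 − 1.0343)·131.25

4.3071 % ABV


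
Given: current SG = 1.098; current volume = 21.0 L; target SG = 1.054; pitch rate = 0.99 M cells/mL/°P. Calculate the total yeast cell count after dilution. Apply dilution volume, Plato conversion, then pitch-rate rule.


V_w = V·((SG_c−1)/(SG_t−1)−1);  °P = 259 − 259/SG_t;  cells = rate·(V+V_w)·°P
V_w = 21.0·((1.098−1)/(1.054−1)−1) = 17.1111
V_final = 21.0 + 17.1111 = 38.1111
°P = 259 − 259/1.054 = 13.2694
cells = 0.99·38.1111·13.2694

500.6563 billion cells


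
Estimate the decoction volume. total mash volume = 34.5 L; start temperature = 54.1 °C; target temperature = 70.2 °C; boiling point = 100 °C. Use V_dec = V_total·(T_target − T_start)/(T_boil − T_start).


V_dec = 34.5·(70.2 − 54.1)/(100 − 54.1)

12.1013 L


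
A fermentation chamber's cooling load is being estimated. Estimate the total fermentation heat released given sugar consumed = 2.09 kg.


Q = m_sugar · 590 kJ/kg
Q = 2.09 · 590

1233.1000 kJ


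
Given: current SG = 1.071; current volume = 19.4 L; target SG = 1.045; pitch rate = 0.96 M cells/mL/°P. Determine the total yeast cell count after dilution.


V_w = V·((SG_c−1)/(SG_t−1)−1);  °P = 259 − 259/SG_t;  cells = rate·(V+V_w)·°P
V_w = 19.4·((1.071−1)/(1.045−1)−1) = 11.2089
V_final = 19.4 + 11.2089 = 30.6089
°P = 259 − 259/1.045 = 11.1531
cells = 0.96·30.6089·11.1531

327.7289 billion cells


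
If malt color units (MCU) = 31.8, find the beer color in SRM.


SRM = 1.4922 · MCU^0.6859
SRM = 1.4922 · 31.8^0.6859

16.0082 SRM


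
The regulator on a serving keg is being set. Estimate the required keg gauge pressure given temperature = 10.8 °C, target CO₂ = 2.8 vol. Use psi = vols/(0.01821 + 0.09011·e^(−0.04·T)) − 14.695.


psi = 2.8/(0.01821 + 0.09011·e^(−0.04·10.8)) − 14.695

21.8060 psi


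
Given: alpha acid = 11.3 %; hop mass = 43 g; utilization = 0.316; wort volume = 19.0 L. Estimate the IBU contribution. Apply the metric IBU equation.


IBU = (α/100)·mass·U·1000 / V
IBU = (11.3/100)·43·0.316·1000 / 19.0

80.8128 IBU


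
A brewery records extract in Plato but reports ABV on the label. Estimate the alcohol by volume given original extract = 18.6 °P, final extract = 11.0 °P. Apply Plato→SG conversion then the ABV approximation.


SG = 259/(259 − P);  ABV = (OG − FG)·131.25
OG = 259/(259 − 18.6) = 1.0774
FG = 259/(259 − 11.0) = 1.0444
ABV = (1.0774 − 1.0444)·131.25

4.3334 % ABV


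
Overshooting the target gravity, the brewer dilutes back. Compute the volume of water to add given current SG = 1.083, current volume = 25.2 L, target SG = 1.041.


V_water = V·((SG_curr − 1)/(SG_target − 1) − 1)
V_water = 25.2·((1.083 − 1)/(1.041 − 1) − 1)

25.8146 L


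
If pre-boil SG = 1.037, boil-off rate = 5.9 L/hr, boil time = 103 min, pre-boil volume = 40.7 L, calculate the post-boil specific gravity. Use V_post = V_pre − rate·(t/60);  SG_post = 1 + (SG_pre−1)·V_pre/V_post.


V_post = 40.7 − 5.9·(103/60) = 30.5717
SG_post = 1 + (1.037 − 1)·40.7/30.5717

1.0493


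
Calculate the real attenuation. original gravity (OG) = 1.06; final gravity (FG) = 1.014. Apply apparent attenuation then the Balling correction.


AA = (OG−FG)/(OG−1)·100;  RA = AA·0.8192
AA = (1.06 − 1.014)/(1.06 − 1)·100 = 76.6667
RA = 76.6667·0.8192

62.8053 %


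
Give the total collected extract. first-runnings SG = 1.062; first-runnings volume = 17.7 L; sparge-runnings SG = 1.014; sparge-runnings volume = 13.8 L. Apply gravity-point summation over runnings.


total = Σ (SG_i − 1)·1000·V_i
first = (1.062 − 1)·1000·17.7 = 1097.4000
sparge = (1.014 − 1)·1000·13.8 = 193.2000
total = 1097.4000 + 193.2000

1290.6000 gravity·L


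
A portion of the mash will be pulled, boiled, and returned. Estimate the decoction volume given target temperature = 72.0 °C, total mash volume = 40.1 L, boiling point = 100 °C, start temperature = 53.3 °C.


V_dec = V_total·(T_target − T_start)/(T_boil − T_start)
V_dec = 40.1·(72.0 − 53.3)/(100 − 53.3)

16.0572 L


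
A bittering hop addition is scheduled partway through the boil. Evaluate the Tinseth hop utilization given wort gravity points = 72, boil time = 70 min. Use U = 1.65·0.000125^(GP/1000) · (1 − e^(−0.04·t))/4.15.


bigness = 1.65·0.000125^(72/1000) = 0.8639
boil_factor = (1 − e^(−0.04·70))/4.15 = 0.2263
U = 0.8639 · 0.2263

0.1955


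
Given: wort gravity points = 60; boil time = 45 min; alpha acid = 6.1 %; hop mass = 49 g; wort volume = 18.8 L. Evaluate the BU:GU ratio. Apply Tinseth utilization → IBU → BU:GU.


U = 1.65·0.000125^(GP/1000)·(1−e^(−0.04t))/4.15;  IBU = (α/100)·m·U·1000/V;  BU:GU = IBU/GP
U = 1.65·0.000125^(60/1000)·(1−e^(−0.04·45))/4.15 = 0.1935
IBU = (6.1/100)·49·0.1935·1000/18.8 = 30.7716
BU:GU = 30.7716/60

0.5129


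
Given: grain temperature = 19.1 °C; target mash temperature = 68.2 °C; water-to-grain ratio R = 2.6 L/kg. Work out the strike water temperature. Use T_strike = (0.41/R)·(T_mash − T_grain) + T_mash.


T_strike = (0.41/2.6)·(68.2 − 19.1) + 68.2

75.9427 °C


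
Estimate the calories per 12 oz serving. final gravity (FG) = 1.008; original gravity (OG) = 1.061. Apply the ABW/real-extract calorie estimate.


ABW = (OG−FG)·131.25·0.79/FG;  °P = 259 − 259/SG (for OG→OE and FG→AE);  RE = 0.1808·OE + 0.8192·AE;  Cal = (6.9·ABW + 4·(RE−0.1))·FG·3.55
ABW = (1.061 − 1.008)·131.25·0.79/1.008 = 5.4518
OE = 259 − 259/1.061 = 14.8907 °P
AE = 259 − 259/1.008 = 2.0556 °P
RE = 0.1808·14.8907 + 0.8192·2.0556 = 4.3761 °P
Cal = (6.9·5.4518 + 4·(4.3761−0.1))·1.008·3.55

195.8178 kcal


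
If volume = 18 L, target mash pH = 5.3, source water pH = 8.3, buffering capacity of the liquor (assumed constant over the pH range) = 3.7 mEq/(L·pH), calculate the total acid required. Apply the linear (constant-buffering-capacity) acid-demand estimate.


acid = buffering capacity · (pH_source − pH_target) · V
acid = 3.7 · (8.3 − 5.3) · 18

199.8000 mEq


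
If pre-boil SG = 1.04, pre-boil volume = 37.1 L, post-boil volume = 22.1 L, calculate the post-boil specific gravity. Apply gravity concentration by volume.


SG_post = 1 + (SG_pre − 1)·V_pre/V_post
pts_pre = (1.04 − 1)·1000 = 40.0000
pts_post = 40.0000·37.1/22.1 = 67.1493
SG_post = 1 + 67.1493/1000

1.0671


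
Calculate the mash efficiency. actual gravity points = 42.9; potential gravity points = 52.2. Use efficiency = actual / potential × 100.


efficiency = 42.9 / 52.2 × 100

82.1839 %


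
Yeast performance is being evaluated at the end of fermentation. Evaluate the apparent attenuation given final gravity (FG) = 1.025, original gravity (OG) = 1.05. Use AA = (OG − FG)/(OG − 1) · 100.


AA = (1.05 − 1.025)/(1.05 − 1) · 100

50.0000 %


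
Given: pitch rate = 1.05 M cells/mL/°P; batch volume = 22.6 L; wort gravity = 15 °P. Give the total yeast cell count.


cells (billions) = rate · V_L · °P
cells = 1.05 · 22.6 · 15

355.9500 billion cells


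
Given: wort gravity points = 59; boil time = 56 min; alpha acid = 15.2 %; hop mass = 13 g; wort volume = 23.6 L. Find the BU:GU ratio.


U = 1.65·0.000125^(GP/1000)·(1−e^(−0.04t))/4.15;  IBU = (α/100)·m·U·1000/V;  BU:GU = IBU/GP
U = 1.65·0.000125^(59/1000)·(1−e^(−0.04·56))/4.15 = 0.2091
IBU = (15.2/100)·13·0.2091·1000/23.6 = 17.5042
BU:GU = 17.5042/59

0.2967


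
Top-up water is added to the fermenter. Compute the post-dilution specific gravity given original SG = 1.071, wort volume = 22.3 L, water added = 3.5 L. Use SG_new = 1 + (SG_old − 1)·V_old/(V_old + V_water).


pts = (1.071 − 1)·1000·22.3/(22.3 + 3.5) = 61.3682
SG_new = 1 + 61.3682/1000

1.0614


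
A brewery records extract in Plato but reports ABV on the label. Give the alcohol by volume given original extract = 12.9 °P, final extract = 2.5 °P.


SG = 259/(259 − P);  ABV = (OG − FG)·131.25
OG = 259/(259 − 12.9) = 1.0524
FG = 259/(259 − 2.5) = 1.0097
ABV = (1.0524 − 1.0097)·131.25

5.6006 % ABV


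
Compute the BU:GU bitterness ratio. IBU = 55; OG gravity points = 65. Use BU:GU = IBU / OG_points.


BU:GU = 55 / 65

0.8462


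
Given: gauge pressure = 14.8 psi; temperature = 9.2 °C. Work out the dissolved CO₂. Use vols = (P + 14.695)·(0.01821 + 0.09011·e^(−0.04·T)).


vols = (14.8 + 14.695)·(0.01821 + 0.09011·e^(−0.04·9.2))

2.3766 volumes


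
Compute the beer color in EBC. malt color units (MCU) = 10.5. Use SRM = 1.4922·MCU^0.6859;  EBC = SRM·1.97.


SRM = 1.4922·10.5^0.6859 = 7.4862
EBC = 7.4862·1.97

14.7478 EBC


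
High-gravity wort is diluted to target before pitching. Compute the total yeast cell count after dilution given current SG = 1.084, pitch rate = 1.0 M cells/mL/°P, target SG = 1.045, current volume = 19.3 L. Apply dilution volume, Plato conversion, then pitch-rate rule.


V_w = V·((SG_c−1)/(SG_t−1)−1);  °P = 259 − 259/SG_t;  cells = rate·(V+V_w)·°P
V_w = 19.3·((1.084−1)/(1.045−1)−1) = 16.7267
V_final = 19.3 + 16.7267 = 36.0267
°P = 259 − 259/1.045 = 11.1531
cells = 1.0·36.0267·11.1531

401.8094 billion cells
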